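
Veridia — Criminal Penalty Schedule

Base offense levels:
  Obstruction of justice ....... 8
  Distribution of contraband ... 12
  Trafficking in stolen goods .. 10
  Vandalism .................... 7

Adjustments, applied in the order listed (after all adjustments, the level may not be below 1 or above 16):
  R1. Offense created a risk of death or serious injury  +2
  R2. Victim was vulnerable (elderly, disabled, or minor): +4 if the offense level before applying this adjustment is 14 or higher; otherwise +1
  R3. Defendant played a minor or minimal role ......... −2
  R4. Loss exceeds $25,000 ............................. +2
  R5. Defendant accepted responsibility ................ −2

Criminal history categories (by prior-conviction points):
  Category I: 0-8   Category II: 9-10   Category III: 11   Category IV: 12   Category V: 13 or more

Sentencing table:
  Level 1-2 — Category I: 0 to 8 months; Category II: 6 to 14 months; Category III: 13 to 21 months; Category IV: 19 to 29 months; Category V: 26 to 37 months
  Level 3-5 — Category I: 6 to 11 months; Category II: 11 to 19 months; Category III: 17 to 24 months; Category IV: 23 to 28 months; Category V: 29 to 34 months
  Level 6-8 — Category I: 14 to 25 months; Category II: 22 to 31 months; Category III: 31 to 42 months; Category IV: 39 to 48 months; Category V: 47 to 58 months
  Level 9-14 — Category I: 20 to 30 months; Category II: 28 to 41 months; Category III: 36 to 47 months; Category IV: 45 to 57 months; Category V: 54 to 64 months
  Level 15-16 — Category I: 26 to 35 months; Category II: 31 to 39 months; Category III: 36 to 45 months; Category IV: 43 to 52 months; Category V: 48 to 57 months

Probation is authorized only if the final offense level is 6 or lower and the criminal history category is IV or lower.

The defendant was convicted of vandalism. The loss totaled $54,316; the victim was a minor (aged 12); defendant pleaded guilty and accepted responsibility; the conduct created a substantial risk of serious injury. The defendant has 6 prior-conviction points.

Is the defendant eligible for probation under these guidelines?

No

Base offense level for vandalism: 7.
R1 applies: 7 + 2 = 9.
R2 applies (level before this adjustment is 9 < 14, so +1): 9 + 1 = 10.
R3 does not apply.
R4 applies: 10 + 2 = 12.
R5 applies: 12 − 2 = 10.
Final offense level: 10.
Criminal history: 6 prior points → Category I (0-8).
Level 10 falls in the 9-14 band.
Grid: Level 9-14 × Category I = 20-30 months.
Probation check: level 10 > 6 and category I ≤ IV → not eligible.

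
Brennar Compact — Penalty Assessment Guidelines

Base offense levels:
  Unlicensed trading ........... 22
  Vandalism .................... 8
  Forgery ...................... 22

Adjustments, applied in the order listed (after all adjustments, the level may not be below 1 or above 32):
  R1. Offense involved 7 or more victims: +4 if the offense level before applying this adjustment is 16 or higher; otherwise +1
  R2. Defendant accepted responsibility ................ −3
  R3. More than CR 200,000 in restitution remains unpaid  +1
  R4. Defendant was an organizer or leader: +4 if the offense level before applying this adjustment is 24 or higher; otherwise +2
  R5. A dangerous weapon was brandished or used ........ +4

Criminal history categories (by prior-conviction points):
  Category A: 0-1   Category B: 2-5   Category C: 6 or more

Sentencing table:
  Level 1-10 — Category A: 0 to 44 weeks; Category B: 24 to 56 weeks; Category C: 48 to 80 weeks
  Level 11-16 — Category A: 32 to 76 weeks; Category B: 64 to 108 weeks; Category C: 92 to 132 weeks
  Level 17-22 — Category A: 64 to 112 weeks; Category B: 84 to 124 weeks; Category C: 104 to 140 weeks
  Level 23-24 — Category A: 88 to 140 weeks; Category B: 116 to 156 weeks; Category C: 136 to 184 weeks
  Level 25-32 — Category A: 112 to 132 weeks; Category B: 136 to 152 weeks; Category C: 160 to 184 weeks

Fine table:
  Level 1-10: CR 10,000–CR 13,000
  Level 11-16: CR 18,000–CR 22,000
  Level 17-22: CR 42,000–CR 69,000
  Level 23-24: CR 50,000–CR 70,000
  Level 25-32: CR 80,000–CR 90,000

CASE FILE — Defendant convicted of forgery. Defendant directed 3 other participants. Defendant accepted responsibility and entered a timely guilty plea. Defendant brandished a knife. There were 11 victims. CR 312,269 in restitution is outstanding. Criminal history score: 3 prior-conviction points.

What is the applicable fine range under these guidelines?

CR 80,000–CR 90,000

Base offense level for forgery: 22.
R1 applies (level before this adjustment is 22 ≥ 16, so +4): 22 + 4 = 26.
R2 applies: 26 − 3 = 23.
R3 applies: 23 + 1 = 24.
R4 applies (level before this adjustment is 24 ≥ 24, so +4): 24 + 4 = 28.
R5 applies: 28 + 4 = 32.
Final offense level: 32.
Level 32 falls in the 25-32 band.
Fine table: Level 25-32 → CR 80,000–CR 90,000.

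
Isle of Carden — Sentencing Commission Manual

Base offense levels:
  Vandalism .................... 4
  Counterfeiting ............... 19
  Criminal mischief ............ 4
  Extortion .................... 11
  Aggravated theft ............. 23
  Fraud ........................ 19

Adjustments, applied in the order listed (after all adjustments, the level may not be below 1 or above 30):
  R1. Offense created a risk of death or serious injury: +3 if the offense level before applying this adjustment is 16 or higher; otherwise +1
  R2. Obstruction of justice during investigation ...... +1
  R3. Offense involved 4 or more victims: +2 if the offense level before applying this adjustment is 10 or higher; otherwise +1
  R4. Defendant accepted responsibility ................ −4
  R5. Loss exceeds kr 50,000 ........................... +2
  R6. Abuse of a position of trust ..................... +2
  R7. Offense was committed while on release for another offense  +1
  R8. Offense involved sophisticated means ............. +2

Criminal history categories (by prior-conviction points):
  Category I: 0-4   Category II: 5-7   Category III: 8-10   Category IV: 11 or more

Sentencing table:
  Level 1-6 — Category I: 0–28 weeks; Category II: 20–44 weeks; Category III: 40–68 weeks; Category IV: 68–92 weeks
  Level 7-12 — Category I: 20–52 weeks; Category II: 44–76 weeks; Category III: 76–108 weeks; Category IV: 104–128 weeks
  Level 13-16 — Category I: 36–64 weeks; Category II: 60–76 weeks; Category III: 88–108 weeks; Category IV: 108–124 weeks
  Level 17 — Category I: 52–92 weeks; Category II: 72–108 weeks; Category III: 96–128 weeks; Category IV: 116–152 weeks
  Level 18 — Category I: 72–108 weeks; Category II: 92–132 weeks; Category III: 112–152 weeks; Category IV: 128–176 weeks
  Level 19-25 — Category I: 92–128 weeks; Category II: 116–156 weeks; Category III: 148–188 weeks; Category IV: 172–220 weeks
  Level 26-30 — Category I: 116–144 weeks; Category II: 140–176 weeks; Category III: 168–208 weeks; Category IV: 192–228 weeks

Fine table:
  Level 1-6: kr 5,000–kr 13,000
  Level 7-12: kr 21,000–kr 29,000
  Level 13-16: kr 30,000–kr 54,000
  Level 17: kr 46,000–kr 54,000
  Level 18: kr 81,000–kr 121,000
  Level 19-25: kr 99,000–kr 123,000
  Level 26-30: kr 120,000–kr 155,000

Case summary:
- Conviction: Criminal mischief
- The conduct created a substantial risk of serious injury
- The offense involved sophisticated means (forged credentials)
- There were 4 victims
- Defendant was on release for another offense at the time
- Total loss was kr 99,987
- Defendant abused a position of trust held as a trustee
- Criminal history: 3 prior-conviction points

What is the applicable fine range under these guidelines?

Base offense level for criminal mischief: 4.
R1 applies (level before this adjustment is 4 < 16, so +1): 4 + 1 = 5.
R2 does not apply.
R3 applies (level before this adjustment is 5 < 10, so +1): 5 + 1 = 6.
R5 applies: 6 + 2 = 8.
R6 applies: 8 + 2 = 10.
R7 applies: 10 + 1 = 11.
R8 applies: 11 + 2 = 13.
Final offense level: 13.
Level 13 falls in the 13-16 band.
Fine table: Level 13-16 → kr 30,000–kr 54,000.

kr 30,000–kr 54,000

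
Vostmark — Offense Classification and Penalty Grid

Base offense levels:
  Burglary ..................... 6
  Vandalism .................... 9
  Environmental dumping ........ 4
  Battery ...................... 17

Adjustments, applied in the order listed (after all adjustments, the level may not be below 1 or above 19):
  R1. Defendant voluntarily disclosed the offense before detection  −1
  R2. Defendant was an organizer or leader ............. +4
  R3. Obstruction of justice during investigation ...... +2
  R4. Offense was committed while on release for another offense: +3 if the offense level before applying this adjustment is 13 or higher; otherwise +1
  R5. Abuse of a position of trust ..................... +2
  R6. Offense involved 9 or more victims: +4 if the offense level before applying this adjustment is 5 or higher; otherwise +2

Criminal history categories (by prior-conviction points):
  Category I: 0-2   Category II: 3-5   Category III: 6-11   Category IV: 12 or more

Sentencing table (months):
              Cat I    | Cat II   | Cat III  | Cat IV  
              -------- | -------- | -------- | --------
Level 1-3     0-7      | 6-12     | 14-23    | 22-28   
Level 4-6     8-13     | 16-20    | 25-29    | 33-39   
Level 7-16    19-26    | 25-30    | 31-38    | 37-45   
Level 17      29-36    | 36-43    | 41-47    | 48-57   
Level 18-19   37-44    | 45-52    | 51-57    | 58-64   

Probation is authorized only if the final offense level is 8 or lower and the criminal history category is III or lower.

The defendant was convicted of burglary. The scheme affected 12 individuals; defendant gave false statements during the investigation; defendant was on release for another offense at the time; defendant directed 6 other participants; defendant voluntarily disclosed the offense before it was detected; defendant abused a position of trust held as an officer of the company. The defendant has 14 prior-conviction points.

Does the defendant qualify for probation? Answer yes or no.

No

Base offense level for burglary: 6.
R1 applies: 6 − 1 = 5.
R2 applies: 5 + 4 = 9.
R3 applies: 9 + 2 = 11.
R4 applies (level before this adjustment is 11 < 13, so +1): 11 + 1 = 12.
R5 applies: 12 + 2 = 14.
R6 applies (level before this adjustment is 14 ≥ 5, so +4): 14 + 4 = 18.
Final offense level: 18.
Criminal history: 14 prior points → Category IV (12+).
Level 18 falls in the 18-19 band.
Grid: Level 18-19 × Category IV = 58-64 months.
Probation check: level 18 > 8 and category IV > III → not eligible.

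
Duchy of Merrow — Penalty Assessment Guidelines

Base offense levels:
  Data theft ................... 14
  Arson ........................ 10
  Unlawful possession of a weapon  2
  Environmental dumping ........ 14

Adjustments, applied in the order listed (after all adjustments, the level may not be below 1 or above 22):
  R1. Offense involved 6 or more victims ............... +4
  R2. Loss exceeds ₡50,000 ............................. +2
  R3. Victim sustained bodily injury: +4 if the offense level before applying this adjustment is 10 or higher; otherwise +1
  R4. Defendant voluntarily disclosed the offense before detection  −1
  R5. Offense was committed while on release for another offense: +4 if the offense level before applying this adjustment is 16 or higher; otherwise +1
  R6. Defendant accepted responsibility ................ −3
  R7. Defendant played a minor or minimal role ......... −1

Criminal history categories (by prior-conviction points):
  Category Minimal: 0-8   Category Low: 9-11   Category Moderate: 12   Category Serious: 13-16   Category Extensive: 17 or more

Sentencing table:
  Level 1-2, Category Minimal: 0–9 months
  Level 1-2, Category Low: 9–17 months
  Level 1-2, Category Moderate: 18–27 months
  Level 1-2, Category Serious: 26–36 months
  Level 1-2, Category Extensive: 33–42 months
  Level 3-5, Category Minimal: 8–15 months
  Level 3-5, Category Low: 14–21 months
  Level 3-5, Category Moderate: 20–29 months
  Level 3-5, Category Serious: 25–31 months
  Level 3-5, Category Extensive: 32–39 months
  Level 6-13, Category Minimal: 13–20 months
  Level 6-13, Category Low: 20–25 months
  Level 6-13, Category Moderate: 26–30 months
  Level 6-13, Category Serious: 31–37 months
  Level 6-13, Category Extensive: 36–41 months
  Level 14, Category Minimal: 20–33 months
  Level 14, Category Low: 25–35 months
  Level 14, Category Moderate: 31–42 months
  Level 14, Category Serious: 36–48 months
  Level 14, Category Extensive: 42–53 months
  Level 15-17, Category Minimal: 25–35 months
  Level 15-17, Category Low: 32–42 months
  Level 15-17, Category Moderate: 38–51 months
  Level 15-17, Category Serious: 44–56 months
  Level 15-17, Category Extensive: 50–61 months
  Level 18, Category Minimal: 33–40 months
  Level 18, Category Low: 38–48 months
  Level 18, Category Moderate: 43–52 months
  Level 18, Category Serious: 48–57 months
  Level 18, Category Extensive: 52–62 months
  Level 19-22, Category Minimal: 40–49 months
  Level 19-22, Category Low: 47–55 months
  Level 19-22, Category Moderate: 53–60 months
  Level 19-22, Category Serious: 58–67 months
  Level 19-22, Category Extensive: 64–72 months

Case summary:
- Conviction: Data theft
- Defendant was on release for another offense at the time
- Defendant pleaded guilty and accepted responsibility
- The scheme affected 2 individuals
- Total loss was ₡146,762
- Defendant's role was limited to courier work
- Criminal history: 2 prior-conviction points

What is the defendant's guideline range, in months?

Base offense level for data theft: 14.
R1 does not apply.
R2 applies: 14 + 2 = 16.
R5 applies (level before this adjustment is 16 ≥ 16, so +4): 16 + 4 = 20.
R6 applies: 20 − 3 = 17.
R7 applies: 17 − 1 = 16.
Final offense level: 16.
Criminal history: 2 prior points → Category Minimal (0-8).
Level 16 falls in the 15-17 band.
Grid: Level 15-17 × Category Minimal = 25-35 months.

25-35 months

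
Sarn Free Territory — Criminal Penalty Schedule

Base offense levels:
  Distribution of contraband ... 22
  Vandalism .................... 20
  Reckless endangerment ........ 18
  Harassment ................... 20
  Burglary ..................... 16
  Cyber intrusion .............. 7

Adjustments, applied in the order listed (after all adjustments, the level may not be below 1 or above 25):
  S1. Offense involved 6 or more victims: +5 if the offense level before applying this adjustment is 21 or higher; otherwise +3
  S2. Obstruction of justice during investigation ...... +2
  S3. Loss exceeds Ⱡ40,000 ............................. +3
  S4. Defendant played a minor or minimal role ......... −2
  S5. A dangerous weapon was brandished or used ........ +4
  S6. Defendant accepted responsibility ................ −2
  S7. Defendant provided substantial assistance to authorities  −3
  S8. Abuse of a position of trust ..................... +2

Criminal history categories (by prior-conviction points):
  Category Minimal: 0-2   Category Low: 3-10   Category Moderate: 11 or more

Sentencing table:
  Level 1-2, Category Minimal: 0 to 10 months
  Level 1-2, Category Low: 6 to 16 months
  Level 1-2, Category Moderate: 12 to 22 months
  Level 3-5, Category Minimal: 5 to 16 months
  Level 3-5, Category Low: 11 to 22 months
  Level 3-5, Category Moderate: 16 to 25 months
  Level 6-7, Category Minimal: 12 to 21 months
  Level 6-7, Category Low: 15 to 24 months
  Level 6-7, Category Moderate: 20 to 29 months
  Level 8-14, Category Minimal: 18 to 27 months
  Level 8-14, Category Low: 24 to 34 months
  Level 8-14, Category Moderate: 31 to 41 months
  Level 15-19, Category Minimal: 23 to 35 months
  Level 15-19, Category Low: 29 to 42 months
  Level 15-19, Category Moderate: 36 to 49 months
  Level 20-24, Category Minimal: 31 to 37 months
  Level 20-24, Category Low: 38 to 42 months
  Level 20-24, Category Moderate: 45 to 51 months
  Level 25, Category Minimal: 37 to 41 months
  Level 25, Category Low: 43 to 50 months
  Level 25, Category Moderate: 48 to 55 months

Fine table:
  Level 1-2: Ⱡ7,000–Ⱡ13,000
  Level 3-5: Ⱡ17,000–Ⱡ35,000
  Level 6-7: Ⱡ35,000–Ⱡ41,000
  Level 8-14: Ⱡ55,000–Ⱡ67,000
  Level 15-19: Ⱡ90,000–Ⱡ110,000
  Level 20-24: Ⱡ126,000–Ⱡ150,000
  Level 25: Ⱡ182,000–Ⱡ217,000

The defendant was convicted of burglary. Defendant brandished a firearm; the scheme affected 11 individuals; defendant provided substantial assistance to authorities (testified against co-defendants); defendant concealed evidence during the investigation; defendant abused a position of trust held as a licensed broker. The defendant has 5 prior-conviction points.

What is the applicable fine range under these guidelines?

Ⱡ126,000–Ⱡ150,000

Base offense level for burglary: 16.
S1 applies (level before this adjustment is 16 < 21, so +3): 16 + 3 = 19.
S2 applies: 19 + 2 = 21.
S3 does not apply.
S4 does not apply.
S5 applies: 21 + 4 = 25.
S7 applies: 25 − 3 = 22.
S8 applies: 22 + 2 = 24.
Final offense level: 24.
Level 24 falls in the 20-24 band.
Fine table: Level 20-24 → Ⱡ126,000–Ⱡ150,000.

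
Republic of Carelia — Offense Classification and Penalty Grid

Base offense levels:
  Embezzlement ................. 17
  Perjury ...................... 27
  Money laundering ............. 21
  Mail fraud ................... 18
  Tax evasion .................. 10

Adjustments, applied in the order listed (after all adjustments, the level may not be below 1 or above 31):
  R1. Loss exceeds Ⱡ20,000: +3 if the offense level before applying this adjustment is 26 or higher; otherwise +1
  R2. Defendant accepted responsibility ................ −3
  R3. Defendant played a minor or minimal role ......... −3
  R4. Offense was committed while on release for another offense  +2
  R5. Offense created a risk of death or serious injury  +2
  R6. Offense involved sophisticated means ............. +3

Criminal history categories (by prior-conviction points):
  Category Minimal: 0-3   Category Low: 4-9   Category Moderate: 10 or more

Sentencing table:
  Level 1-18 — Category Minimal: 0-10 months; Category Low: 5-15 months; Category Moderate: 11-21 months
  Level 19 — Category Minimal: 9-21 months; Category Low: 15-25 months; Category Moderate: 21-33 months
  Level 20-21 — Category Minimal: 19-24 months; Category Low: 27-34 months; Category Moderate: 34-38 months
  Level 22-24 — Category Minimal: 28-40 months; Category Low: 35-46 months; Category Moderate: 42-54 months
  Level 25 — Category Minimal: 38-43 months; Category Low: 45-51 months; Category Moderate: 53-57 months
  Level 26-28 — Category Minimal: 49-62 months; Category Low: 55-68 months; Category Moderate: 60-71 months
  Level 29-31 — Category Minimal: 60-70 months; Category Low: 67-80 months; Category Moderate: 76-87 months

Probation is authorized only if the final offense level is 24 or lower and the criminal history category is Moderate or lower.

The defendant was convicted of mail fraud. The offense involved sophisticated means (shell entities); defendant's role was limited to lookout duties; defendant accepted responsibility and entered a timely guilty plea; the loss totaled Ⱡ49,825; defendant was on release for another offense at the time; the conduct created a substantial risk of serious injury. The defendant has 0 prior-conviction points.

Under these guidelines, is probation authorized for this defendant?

Yes

Base offense level for mail fraud: 18.
R1 applies (level before this adjustment is 18 < 26, so +1): 18 + 1 = 19.
R2 applies: 19 − 3 = 16.
R3 applies: 16 − 3 = 13.
R4 applies: 13 + 2 = 15.
R5 applies: 15 + 2 = 17.
R6 applies: 17 + 3 = 20.
Final offense level: 20.
Criminal history: 0 prior points → Category Minimal (0-3).
Level 20 falls in the 20-21 band.
Grid: Level 20-21 × Category Minimal = 19-24 months.
Probation check: level 20 ≤ 24 and category Minimal ≤ Moderate → eligible.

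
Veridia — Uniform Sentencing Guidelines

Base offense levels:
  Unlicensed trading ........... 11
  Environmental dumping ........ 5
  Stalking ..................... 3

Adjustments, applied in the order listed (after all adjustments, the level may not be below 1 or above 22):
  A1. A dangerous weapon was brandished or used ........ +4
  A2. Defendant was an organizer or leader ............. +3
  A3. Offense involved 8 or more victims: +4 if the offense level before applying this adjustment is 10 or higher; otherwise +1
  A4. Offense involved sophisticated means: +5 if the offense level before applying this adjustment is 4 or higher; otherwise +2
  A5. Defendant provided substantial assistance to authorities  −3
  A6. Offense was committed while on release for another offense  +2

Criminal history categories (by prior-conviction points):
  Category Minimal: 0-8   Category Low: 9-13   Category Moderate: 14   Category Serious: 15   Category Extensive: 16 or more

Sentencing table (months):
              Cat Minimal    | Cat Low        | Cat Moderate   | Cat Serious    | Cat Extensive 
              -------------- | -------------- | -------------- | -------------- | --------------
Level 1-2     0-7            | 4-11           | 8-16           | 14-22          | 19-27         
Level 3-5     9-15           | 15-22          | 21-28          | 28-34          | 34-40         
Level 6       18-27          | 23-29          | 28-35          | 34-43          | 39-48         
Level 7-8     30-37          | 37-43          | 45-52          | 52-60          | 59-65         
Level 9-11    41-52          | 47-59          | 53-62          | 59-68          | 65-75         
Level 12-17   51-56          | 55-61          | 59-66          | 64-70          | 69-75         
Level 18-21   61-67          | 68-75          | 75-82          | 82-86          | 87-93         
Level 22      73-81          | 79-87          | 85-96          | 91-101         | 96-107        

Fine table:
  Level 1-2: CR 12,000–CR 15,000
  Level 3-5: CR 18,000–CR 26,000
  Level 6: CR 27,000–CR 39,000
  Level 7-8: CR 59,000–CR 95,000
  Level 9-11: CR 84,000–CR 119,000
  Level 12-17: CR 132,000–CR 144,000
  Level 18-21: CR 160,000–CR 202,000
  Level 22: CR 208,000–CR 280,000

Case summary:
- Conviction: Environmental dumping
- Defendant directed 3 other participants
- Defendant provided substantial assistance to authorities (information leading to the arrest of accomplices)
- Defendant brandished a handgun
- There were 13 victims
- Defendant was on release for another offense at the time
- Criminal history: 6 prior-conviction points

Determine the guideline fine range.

Base offense level for environmental dumping: 5.
A1 applies: 5 + 4 = 9.
A2 applies: 9 + 3 = 12.
A3 applies (level before this adjustment is 12 ≥ 10, so +4): 12 + 4 = 16.
A4 does not apply.
A5 applies: 16 − 3 = 13.
A6 applies: 13 + 2 = 15.
Final offense level: 15.
Level 15 falls in the 12-17 band.
Fine table: Level 12-17 → CR 132,000–CR 144,000.

CR 132,000–CR 144,000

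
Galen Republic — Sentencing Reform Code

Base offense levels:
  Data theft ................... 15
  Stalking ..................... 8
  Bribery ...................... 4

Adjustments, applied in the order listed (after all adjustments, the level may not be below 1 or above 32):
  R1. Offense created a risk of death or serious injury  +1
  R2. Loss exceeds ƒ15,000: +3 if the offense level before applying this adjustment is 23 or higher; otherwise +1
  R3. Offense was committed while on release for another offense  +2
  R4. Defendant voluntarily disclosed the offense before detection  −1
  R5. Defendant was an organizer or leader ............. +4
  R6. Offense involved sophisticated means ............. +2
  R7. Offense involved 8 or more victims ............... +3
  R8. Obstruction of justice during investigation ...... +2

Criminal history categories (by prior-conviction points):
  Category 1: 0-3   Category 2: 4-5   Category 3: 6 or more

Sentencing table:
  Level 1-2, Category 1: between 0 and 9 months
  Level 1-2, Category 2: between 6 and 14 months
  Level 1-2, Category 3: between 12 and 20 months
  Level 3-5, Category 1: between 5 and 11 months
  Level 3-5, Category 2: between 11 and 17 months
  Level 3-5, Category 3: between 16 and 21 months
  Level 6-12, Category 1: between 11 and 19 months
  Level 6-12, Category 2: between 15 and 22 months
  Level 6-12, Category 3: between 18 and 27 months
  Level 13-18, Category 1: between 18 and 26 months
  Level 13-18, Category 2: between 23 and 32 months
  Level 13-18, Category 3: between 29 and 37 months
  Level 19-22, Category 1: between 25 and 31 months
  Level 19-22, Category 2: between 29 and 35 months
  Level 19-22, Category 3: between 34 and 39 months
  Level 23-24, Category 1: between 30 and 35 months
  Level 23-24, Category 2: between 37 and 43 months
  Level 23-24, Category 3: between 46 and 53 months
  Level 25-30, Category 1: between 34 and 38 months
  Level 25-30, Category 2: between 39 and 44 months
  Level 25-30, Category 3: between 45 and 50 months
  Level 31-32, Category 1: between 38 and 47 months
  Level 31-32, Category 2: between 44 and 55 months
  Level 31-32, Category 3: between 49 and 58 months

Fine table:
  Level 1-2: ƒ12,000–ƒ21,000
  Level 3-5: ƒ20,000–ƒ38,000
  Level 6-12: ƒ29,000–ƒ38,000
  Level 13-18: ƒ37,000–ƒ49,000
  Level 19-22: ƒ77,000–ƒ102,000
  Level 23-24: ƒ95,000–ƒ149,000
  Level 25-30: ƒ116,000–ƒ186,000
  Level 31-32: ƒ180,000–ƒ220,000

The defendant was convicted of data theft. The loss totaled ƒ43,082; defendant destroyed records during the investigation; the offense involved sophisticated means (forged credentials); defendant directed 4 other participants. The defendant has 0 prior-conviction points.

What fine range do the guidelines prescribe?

Base offense level for data theft: 15.
R2 applies (level before this adjustment is 15 < 23, so +1): 15 + 1 = 16.
R3 does not apply.
R4 does not apply.
R5 applies: 16 + 4 = 20.
R6 applies: 20 + 2 = 22.
R8 applies: 22 + 2 = 24.
Final offense level: 24.
Level 24 falls in the 23-24 band.
Fine table: Level 23-24 → ƒ95,000–ƒ149,000.

ƒ95,000–ƒ149,000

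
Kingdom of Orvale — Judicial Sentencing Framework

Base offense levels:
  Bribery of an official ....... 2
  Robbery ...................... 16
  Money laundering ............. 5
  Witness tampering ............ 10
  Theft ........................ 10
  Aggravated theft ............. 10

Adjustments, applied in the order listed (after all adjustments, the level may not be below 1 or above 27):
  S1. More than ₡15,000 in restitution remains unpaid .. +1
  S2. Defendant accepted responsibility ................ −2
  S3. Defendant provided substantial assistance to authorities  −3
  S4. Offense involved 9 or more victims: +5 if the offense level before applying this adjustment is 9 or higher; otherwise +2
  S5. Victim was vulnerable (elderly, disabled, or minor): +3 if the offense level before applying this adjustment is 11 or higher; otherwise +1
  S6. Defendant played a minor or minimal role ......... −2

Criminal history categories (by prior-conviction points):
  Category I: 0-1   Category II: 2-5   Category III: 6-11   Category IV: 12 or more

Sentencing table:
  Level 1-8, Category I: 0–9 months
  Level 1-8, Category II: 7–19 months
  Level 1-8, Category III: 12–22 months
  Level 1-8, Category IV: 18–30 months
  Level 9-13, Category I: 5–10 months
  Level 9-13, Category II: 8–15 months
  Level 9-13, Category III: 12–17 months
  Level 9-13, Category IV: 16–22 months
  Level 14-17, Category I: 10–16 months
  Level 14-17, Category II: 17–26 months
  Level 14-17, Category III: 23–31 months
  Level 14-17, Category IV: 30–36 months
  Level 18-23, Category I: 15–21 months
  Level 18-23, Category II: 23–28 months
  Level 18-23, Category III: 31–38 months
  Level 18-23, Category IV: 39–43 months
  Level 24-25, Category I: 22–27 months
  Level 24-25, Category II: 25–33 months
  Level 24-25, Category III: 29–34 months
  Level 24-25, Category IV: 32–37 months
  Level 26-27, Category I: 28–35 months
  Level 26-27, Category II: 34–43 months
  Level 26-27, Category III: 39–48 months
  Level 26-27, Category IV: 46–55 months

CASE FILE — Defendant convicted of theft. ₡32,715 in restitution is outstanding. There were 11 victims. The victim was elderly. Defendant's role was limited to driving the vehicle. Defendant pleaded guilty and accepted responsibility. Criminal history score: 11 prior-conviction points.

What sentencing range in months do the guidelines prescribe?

23-31 months

Base offense level for theft: 10.
S1 applies: 10 + 1 = 11.
S2 applies: 11 − 2 = 9.
S4 applies (level before this adjustment is 9 ≥ 9, so +5): 9 + 5 = 14.
S5 applies (level before this adjustment is 14 ≥ 11, so +3): 14 + 3 = 17.
S6 applies: 17 − 2 = 15.
Final offense level: 15.
Criminal history: 11 prior points → Category III (6-11).
Level 15 falls in the 14-17 band.
Grid: Level 14-17 × Category III = 23-31 months.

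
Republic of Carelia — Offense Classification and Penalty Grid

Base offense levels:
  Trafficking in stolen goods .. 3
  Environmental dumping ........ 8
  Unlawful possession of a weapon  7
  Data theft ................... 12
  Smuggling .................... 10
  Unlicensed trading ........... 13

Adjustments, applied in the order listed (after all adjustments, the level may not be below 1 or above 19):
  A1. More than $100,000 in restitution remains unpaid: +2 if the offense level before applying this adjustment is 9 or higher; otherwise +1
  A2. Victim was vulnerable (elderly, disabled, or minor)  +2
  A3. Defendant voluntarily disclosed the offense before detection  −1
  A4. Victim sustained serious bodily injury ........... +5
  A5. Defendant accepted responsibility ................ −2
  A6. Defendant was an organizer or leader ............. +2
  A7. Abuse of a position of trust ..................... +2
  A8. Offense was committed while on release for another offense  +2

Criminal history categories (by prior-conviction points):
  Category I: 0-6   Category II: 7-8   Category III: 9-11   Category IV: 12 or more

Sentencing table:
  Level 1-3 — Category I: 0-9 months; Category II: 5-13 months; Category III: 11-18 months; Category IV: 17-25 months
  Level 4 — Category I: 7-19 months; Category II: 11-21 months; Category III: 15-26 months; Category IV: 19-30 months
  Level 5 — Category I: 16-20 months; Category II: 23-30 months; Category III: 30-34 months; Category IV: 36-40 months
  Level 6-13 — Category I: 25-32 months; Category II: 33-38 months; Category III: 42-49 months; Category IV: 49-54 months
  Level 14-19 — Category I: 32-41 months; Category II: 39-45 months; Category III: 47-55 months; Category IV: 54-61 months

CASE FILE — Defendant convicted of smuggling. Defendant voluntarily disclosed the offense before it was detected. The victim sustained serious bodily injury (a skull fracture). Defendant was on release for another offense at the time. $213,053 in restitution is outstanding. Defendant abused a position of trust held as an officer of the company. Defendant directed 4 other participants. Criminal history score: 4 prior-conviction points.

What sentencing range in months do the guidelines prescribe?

Base offense level for smuggling: 10.
A1 applies (level before this adjustment is 10 ≥ 9, so +2): 10 + 2 = 12.
A3 applies: 12 − 1 = 11.
A4 applies: 11 + 5 = 16.
A6 applies: 16 + 2 = 18.
A7 applies: 18 + 2 = 20.
A8 applies: 20 + 2 = 22.
Level 22 exceeds the maximum of 19; capped at 19.
Final offense level: 19.
Criminal history: 4 prior points → Category I (0-6).
Level 19 falls in the 14-19 band.
Grid: Level 14-19 × Category I = 32-41 months.

32-41 months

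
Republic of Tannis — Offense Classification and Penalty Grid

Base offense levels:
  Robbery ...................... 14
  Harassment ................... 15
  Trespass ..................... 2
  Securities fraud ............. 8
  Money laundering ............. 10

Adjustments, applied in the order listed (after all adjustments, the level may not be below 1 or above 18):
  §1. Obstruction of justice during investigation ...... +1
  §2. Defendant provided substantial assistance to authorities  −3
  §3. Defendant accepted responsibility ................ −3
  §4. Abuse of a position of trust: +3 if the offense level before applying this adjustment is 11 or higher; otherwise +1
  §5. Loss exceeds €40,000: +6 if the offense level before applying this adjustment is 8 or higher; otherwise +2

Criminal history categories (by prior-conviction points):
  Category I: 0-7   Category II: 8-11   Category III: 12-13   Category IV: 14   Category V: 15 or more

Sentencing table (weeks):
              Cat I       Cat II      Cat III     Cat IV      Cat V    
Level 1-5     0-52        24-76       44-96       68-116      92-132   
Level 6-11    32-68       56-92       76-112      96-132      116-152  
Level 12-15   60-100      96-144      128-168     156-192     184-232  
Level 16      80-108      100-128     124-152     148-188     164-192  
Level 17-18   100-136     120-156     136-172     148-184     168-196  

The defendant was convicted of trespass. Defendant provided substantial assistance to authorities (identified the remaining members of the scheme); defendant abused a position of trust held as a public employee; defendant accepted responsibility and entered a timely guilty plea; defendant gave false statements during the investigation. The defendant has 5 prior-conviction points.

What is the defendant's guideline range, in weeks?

0-52 weeks

Base offense level for trespass: 2.
§1 applies: 2 + 1 = 3.
§2 applies: 3 − 3 = 0.
§3 applies: 0 − 3 = -3.
§4 applies (level before this adjustment is -3 < 11, so +1): -3 + 1 = -2.
§5 does not apply.
Level -2 is below the minimum of 1; floored at 1.
Final offense level: 1.
Criminal history: 5 prior points → Category I (0-7).
Level 1 falls in the 1-5 band.
Grid: Level 1-5 × Category I = 0-52 weeks.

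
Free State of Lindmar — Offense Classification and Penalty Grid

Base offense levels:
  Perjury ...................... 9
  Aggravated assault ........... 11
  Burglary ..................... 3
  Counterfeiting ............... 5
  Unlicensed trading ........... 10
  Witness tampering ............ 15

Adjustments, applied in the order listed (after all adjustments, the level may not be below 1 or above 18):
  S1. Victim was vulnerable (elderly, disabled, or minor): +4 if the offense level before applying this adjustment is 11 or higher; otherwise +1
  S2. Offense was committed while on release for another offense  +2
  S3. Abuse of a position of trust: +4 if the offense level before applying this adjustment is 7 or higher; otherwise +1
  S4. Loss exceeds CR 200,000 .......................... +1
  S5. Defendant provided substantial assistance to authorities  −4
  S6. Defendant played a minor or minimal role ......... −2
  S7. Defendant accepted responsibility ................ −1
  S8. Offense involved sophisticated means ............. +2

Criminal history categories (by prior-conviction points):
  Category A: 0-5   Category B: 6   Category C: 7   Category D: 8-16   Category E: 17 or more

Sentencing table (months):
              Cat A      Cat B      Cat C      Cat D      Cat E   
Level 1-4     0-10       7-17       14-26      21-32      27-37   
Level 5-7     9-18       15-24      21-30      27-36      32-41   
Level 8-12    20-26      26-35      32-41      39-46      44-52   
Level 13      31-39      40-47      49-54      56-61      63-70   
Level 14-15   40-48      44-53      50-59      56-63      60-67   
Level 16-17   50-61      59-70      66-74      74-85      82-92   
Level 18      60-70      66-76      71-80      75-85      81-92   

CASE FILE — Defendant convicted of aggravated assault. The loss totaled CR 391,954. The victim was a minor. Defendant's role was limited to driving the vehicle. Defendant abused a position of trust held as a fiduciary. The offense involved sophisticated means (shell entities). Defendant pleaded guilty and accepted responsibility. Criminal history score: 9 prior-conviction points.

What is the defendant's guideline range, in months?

Base offense level for aggravated assault: 11.
S1 applies (level before this adjustment is 11 ≥ 11, so +4): 11 + 4 = 15.
S3 applies (level before this adjustment is 15 ≥ 7, so +4): 15 + 4 = 19.
S4 applies: 19 + 1 = 20.
S6 applies: 20 − 2 = 18.
S7 applies: 18 − 1 = 17.
S8 applies: 17 + 2 = 19.
Level 19 exceeds the maximum of 18; capped at 18.
Final offense level: 18.
Criminal history: 9 prior points → Category D (8-16).
Level 18 falls in the 18 band.
Grid: Level 18 × Category D = 75-85 months.

75-85 months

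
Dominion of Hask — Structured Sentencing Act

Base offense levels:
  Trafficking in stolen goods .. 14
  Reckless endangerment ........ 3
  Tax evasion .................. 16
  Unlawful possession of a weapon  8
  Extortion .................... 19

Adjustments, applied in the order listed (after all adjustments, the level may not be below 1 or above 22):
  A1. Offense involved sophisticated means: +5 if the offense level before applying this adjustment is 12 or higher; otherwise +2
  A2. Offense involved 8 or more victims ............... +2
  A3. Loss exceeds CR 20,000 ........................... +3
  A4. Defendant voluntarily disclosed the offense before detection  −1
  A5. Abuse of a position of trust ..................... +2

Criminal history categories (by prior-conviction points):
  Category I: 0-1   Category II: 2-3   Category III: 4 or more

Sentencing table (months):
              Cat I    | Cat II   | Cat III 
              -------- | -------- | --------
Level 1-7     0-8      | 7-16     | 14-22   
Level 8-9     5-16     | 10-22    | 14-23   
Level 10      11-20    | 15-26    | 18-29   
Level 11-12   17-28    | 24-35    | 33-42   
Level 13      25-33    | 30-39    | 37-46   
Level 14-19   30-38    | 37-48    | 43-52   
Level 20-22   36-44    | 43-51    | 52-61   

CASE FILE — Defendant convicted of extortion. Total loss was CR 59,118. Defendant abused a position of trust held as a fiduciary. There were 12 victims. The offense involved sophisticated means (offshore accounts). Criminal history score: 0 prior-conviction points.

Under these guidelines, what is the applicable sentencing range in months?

Base offense level for extortion: 19.
A1 applies (level before this adjustment is 19 ≥ 12, so +5): 19 + 5 = 24.
A2 applies: 24 + 2 = 26.
A3 applies: 26 + 3 = 29.
A4 does not apply.
A5 applies: 29 + 2 = 31.
Level 31 exceeds the maximum of 22; capped at 22.
Final offense level: 22.
Criminal history: 0 prior points → Category I (0-1).
Level 22 falls in the 20-22 band.
Grid: Level 20-22 × Category I = 36-44 months.

36-44 months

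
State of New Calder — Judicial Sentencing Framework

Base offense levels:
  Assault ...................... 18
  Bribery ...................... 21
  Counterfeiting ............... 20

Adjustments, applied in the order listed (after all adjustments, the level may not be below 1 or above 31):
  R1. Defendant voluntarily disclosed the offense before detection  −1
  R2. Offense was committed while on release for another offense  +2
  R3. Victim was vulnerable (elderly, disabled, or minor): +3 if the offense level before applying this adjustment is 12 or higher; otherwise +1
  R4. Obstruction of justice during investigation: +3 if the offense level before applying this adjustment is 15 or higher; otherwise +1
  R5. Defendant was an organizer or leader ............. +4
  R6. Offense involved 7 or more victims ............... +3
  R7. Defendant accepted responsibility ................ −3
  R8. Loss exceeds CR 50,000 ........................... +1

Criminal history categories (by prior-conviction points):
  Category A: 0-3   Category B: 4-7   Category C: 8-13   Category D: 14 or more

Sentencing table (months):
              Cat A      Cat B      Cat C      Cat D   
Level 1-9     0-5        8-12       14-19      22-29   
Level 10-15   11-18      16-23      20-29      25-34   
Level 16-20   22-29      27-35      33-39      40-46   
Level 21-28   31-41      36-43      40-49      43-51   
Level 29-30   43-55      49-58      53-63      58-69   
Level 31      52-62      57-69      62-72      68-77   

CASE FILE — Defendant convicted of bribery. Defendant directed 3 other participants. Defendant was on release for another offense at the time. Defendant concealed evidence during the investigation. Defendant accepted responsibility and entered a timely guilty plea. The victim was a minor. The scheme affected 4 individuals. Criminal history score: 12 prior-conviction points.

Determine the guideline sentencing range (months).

Base offense level for bribery: 21.
R1 does not apply.
R2 applies: 21 + 2 = 23.
R3 applies (level before this adjustment is 23 ≥ 12, so +3): 23 + 3 = 26.
R4 applies (level before this adjustment is 26 ≥ 15, so +3): 26 + 3 = 29.
R5 applies: 29 + 4 = 33.
R7 applies: 33 − 3 = 30.
R8 does not apply.
Final offense level: 30.
Criminal history: 12 prior points → Category C (8-13).
Level 30 falls in the 29-30 band.
Grid: Level 29-30 × Category C = 53-63 months.

53-63 months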